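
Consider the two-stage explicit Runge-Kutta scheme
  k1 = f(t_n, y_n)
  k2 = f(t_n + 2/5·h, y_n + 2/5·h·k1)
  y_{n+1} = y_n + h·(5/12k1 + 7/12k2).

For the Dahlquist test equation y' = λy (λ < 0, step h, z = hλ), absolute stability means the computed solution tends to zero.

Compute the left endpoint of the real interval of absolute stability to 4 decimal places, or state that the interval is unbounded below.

z* = -4.2857.

On y'=λy, z=hλ:
  k1=λy_n ⇒ h·k1=z·y_n;  k2=λ(1+2/5z)y_n ⇒ h·k2=z(1+2/5z)y_n
  y_{n+1}/y_n = 1 + 5/12z + 7/12z(1+2/5z) = 1 + z + 7/30z²
  so R(z) = 1 + z + 7/30z².

Solve |R(x)|<1 on ℝ⁻.
x=-0.86: |R|=0.3126
R=1: x+7/30x²=0 ⇒ x=−30/7=-4.2857; min R=1−1/(4·7/30)=-0.0714>−1
Confirm numerically:
  x=-2.804: |R|=0.03056 <1
  x=-2.100: |R|=0.07100 <1
  x=-1.983: |R|=0.06547 <1
  x=-1.856: |R|=0.05223 <1
  x=-4.703: |R|=1.45792 >1
  x=-4.502: |R|=1.22720 >1
Interval (-4.2857, 0).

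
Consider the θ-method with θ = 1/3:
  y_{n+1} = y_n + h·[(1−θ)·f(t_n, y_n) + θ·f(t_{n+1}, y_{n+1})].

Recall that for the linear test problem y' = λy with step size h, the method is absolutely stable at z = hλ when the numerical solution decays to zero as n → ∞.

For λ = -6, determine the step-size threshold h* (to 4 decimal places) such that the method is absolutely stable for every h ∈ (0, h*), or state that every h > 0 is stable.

(-6.0000,0); λ=-6 ⇒ h* = (6)/6 = 1.0000.

With y'=λy (z=hλ):
  y_{n+1} = y_n + z·[2/3·y_n + 1/3·y_{n+1}] ⇒ (1 − 1/3z)y_{n+1} = (1 + 2/3z)y_n
  so R(z) = (1 + 2/3z)/(1 − 1/3z).

Boundary: |R(x)|=1, x<0.
x=-1.74: |R|=0.1013
R=−1: 1+2/3x = −1+1/3x ⇒ -1/3x=2 ⇒ x=2/(-1/3)=-6.0000
Confirm numerically:
  x=-4.228: |R|=0.75484 <1
  x=-4.118: |R|=0.73560 <1
  x=-2.781: |R|=0.44318 <1
  x=-6.582: |R|=1.06074 >1
  x=-6.532: |R|=1.05581 >1
  x=-6.072: |R|=1.00794 >1
Interval (-6.0000, 0).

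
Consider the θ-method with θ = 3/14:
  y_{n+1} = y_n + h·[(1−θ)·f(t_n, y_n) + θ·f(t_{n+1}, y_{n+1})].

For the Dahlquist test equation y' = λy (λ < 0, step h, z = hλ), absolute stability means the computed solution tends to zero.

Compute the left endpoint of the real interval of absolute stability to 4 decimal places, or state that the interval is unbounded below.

On y'=λy, z=hλ:
  y_{n+1} = y_n + z·[11/14·y_n + 3/14·y_{n+1}] ⇒ (1 − 3/14z)y_{n+1} = (1 + 11/14z)y_n
  so R(z) = (1 + 11/14z)/(1 − 3/14z).

Boundary: |R(x)|=1, x<0.
x=-1.16: |R|=0.0709
R=−1: 1+11/14x = −1+3/14x ⇒ -4/7x=2 ⇒ x=2/(-4/7)=-3.5000
Confirm numerically:
  x=-2.954: |R|=0.80894 <1
  x=-2.110: |R|=0.45303 <1
  x=-1.957: |R|=0.37879 <1
  x=-1.558: |R|=0.16804 <1
  x=-4.097: |R|=1.18166 >1
  x=-3.819: |R|=1.10025 >1
  x=-3.662: |R|=1.05187 >1
So |R|<1 on (-3.5000, 0).

z* = -3.5000.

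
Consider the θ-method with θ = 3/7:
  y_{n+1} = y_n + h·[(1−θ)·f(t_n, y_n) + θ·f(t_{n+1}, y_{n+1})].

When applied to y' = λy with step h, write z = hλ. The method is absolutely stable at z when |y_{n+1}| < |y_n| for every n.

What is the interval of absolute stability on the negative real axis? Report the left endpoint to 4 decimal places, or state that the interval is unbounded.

z∈(-14.0000,0).

Set f=λy, z=hλ:
  y_{n+1} = y_n + z·[4/7·y_n + 3/7·y_{n+1}] ⇒ (1 − 3/7z)y_{n+1} = (1 + 4/7z)y_n
  so R(z) = (1 + 4/7z)/(1 − 3/7z).

Need |R(x)|<1, x<0.
x=-1.77: |R|=0.0065
R=−1: 1+4/7x = −1+3/7x ⇒ -1/7x=2 ⇒ x=2/(-1/7)=-14.0000
Confirm numerically:
  x=-9.664: |R|=0.87953 <1
  x=-7.554: |R|=0.78268 <1
  x=-6.175: |R|=0.69344 <1
  x=-14.536: |R|=1.01059 >1
  x=-14.453: |R|=1.00900 >1
  x=-14.351: |R|=1.00701 >1
So |R|<1 on (-14.0000, 0).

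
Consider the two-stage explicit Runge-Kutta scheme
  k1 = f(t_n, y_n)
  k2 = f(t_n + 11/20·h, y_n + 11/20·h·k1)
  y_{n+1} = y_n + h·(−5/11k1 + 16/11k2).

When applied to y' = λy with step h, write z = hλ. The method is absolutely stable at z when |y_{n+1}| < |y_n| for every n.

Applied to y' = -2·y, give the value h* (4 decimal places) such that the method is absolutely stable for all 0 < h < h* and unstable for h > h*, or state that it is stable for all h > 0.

(-1.2500,0); λ=-2 ⇒ h* = (5/4)/2 = 0.6250.

Test eqn y'=λy, z=hλ:
  k1=λy_n ⇒ h·k1=z·y_n;  k2=λ(1+11/20z)y_n ⇒ h·k2=z(1+11/20z)y_n
  y_{n+1}/y_n = 1 − 5/11z + 16/11z(1+11/20z) = 1 + z + 4/5z²
  Hence R(z) = 1 + z + 4/5z².

Need |R(x)|<1, x<0.
x=-0.56: |R|=0.6909
R=1: x+4/5x²=0 ⇒ x=−5/4=-1.2500; min R=1−1/(4·4/5)=0.6875>−1
Confirm numerically:
  x=-1.188: |R|=0.94108 <1
  x=-1.155: |R|=0.91222 <1
  x=-1.143: |R|=0.90216 <1
  x=-0.975: |R|=0.78550 <1
  x=-1.406: |R|=1.17547 >1
  x=-1.271: |R|=1.02135 >1
Interval (-1.2500, 0).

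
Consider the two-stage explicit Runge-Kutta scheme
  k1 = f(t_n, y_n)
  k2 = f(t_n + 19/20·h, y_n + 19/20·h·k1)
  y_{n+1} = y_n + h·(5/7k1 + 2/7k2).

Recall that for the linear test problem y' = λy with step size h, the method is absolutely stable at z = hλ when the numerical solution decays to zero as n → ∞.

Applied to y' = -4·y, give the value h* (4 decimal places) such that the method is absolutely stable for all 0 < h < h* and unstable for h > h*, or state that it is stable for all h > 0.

Set f=λy, z=hλ:
  k1=λy_n ⇒ h·k1=z·y_n;  k2=λ(1+19/20z)y_n ⇒ h·k2=z(1+19/20z)y_n
  y_{n+1}/y_n = 1 + 5/7z + 2/7z(1+19/20z) = 1 + z + 19/70z²
  so R(z) = 1 + z + 19/70z².

Find x<0 with |R(x)|<1.
x=-1.2: |R|=0.1909
R=1: x+19/70x²=0 ⇒ x=−70/19=-3.6842; min R=1−1/(4·19/70)=0.0789>−1
Confirm numerically:
  x=-3.647: |R|=0.96317 <1
  x=-2.918: |R|=0.39314 <1
  x=-2.250: |R|=0.12411 <1
  x=-4.002: |R|=1.34520 >1
  x=-3.776: |R|=1.09408 >1
Stable set (-3.6842, 0).

(-3.6842,0); λ=-4 ⇒ h* = (70/19)/4 = 0.9211.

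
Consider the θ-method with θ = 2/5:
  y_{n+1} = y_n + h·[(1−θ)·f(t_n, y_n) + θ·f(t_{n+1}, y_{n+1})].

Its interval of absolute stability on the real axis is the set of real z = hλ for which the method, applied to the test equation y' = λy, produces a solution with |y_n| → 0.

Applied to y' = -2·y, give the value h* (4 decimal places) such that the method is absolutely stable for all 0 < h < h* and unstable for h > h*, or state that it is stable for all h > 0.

Test eqn y'=λy, z=hλ:
  y_{n+1} = y_n + z·[3/5·y_n + 2/5·y_{n+1}] ⇒ (1 − 2/5z)y_{n+1} = (1 + 3/5z)y_n
  Hence R(z) = (1 + 3/5z)/(1 − 2/5z).

Find x<0 with |R(x)|<1.
x=-0.62: |R|=0.5032
R=−1: 1+3/5x = −1+2/5x ⇒ -1/5x=2 ⇒ x=2/(-1/5)=-10.0000
Confirm numerically:
  x=-6.952: |R|=0.83876 <1
  x=-4.836: |R|=0.64804 <1
  x=-4.266: |R|=0.57626 <1
  x=-4.134: |R|=0.55788 <1
  x=-10.551: |R|=1.02111 >1
  x=-10.212: |R|=1.00834 >1
Interval (-10.0000, 0).

(-10.0000,0); λ=-2 ⇒ h* = (10)/2 = 5.0000.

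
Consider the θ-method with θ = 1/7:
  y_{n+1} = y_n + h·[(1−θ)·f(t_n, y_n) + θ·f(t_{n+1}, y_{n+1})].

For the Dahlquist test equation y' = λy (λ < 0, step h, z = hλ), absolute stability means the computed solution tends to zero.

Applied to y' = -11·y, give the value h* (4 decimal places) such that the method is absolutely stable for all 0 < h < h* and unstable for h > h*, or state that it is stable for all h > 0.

(-2.8000,0); λ=-11 ⇒ h* = (14/5)/11 = 0.2545.

With y'=λy (z=hλ):
  y_{n+1} = y_n + z·[6/7·y_n + 1/7·y_{n+1}] ⇒ (1 − 1/7z)y_{n+1} = (1 + 6/7z)y_n
  Hence R(z) = (1 + 6/7z)/(1 − 1/7z).

Solve |R(x)|<1 on ℝ⁻.
x=-1.59: |R|=0.2957
R=−1: 1+6/7x = −1+1/7x ⇒ -5/7x=2 ⇒ x=2/(-5/7)=-2.8000
Confirm numerically:
  x=-2.665: |R|=0.93016 <1
  x=-2.566: |R|=0.87769 <1
  x=-2.314: |R|=0.73910 <1
  x=-1.888: |R|=0.48695 <1
  x=-3.219: |R|=1.20501 >1
  x=-3.058: |R|=1.12826 >1
  x=-2.870: |R|=1.03546 >1
Stable set (-2.8000, 0).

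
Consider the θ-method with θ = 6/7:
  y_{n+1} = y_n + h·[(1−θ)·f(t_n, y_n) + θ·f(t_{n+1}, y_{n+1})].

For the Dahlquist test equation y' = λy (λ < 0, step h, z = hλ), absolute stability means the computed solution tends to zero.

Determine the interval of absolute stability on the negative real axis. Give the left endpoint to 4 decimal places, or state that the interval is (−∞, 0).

unbounded; (−∞, 0).

With y'=λy (z=hλ):
  y_{n+1} = y_n + z·[1/7·y_n + 6/7·y_{n+1}] ⇒ (1 − 6/7z)y_{n+1} = (1 + 1/7z)y_n
  Hence R(z) = (1 + 1/7z)/(1 − 6/7z).

Need |R(x)|<1, x<0.
x=-1.26: |R|=0.3942
x=-2: |R|=0.2632
x=-10: |R|=0.0448
x=-100: |R|=0.1532
θ=6/7≥1/2 ⇒ |1+1/7x|<|1−6/7x| ∀x<0 ⇒ stable on all of ℝ⁻.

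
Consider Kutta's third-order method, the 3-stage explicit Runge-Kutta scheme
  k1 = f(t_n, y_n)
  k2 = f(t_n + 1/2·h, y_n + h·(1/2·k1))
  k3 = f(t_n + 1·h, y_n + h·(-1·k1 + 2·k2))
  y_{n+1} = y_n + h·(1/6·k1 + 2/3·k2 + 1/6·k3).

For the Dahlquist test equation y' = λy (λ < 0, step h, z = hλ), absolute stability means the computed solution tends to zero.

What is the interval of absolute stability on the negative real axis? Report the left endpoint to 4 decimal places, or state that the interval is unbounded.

Set f=λy, z=hλ:
  order 3, 3-stage ⇒ R(z)=1+z+z^2/2+z^3/6
  (e.g. R(-1.45)=0.09315, |R|=0.09315)

Find x<0 with |R(x)|<1.
x=-1.45: |R|=0.0931
|R(-2.78)|=1.4966 |R(-1.37)|=0.1399 |R(-1.12)|=0.2730
Bisect:
  x_lo=-2.9542 |R|=1.8875  x_hi=-0.1203 |R|=0.8867
  mid=-1.53722 |R|=0.03888 →hi
  mid=-2.24570 |R|=0.61168 →hi
  mid=-2.59993 |R|=1.14921 →lo
  mid=-2.42281 |R|=0.85813 →hi
  mid=-2.51137 |R|=0.99775 →hi
  mid=-2.55565 |R|=1.07195 →lo
  mid=-2.53351 |R|=1.03447 →lo
  mid=-2.52244 |R|=1.01602 →lo
  mid=-2.51691 |R|=1.00686 →lo
  ...
  [-2.51276,-2.51258] ⇒ x*=-2.5127
So |R|<1 on (-2.5127, 0).

(-2.5127, 0).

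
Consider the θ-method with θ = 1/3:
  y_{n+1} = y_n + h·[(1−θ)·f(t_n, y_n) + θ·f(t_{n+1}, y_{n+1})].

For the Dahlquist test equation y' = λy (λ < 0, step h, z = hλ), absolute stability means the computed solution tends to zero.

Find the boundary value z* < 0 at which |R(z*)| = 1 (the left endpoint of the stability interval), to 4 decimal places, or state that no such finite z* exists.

Test eqn y'=λy, z=hλ:
  y_{n+1} = y_n + z·[2/3·y_n + 1/3·y_{n+1}] ⇒ (1 − 1/3z)y_{n+1} = (1 + 2/3z)y_n
  so R(z) = (1 + 2/3z)/(1 − 1/3z).

Boundary: |R(x)|=1, x<0.
x=-1.21: |R|=0.1378
R=−1: 1+2/3x = −1+1/3x ⇒ -1/3x=2 ⇒ x=2/(-1/3)=-6.0000
Confirm numerically:
  x=-5.486: |R|=0.93943 <1
  x=-4.589: |R|=0.81407 <1
  x=-2.524: |R|=0.37075 <1
  x=-6.482: |R|=1.05083 >1
  x=-6.417: |R|=1.04428 >1
  x=-6.032: |R|=1.00354 >1
Interval (-6.0000, 0).

z* = -6.0000.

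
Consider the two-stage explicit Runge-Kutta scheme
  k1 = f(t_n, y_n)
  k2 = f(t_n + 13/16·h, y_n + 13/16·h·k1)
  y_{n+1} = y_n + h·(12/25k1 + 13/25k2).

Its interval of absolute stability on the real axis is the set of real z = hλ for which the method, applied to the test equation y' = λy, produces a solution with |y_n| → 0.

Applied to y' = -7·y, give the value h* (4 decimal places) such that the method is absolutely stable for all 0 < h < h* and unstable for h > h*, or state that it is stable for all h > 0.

Set f=λy, z=hλ:
  k1=λy_n ⇒ h·k1=z·y_n;  k2=λ(1+13/16z)y_n ⇒ h·k2=z(1+13/16z)y_n
  y_{n+1}/y_n = 1 + 12/25z + 13/25z(1+13/16z) = 1 + z + 169/400z²
  ⇒ R(z) = 1 + z + 169/400z².

Find x<0 with |R(x)|<1.
x=-1.6: |R|=0.4816
R=1: x+169/400x²=0 ⇒ x=−400/169=-2.3669; min R=1−1/(4·169/400)=0.4083>−1
Confirm numerically:
  x=-1.802: |R|=0.56994 <1
  x=-1.356: |R|=0.42087 <1
  x=-1.206: |R|=0.40850 <1
  x=-1.058: |R|=0.41493 <1
  x=-2.813: |R|=1.53023 >1
  x=-2.697: |R|=1.37618 >1
So |R|<1 on (-2.3669, 0).

(-2.3669,0); λ=-7 ⇒ h* = (400/169)/7 = 0.3381.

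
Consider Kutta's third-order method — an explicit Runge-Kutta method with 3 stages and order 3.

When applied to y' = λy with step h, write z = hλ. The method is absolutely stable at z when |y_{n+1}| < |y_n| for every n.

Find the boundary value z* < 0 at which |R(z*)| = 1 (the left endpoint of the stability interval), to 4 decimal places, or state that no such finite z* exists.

On y'=λy, z=hλ:
  order 3, 3-stage ⇒ R(z)=1+z+z^2/2+z^3/6
  (e.g. R(-1.12)=0.27305, |R|=0.27305)

Need |R(x)|<1, x<0.
x=-1.12: |R|=0.2730
|R(-1.88)|=0.2202 |R(-1.76)|=0.1198 |R(-1.36)|=0.1456
Bisect:
  x_lo=-3.0743 |R|=2.1914  x_hi=-0.3981 |R|=0.6706
  mid=-1.73623 |R|=0.10129 →hi
  mid=-2.40528 |R|=0.83183 →hi
  mid=-2.73980 |R|=1.41426 →lo
  mid=-2.57254 |R|=1.10105 →lo
  mid=-2.48891 |R|=0.96123 →hi
  mid=-2.53072 |R|=1.02980 →lo
  mid=-2.50981 |R|=0.99519 →hi
  mid=-2.52027 |R|=1.01241 →lo
  mid=-2.51504 |R|=1.00378 →lo
  ...
  [-2.51275,-2.51259] ⇒ x*=-2.5127
Stable set (-2.5127, 0).

z* = -2.5127.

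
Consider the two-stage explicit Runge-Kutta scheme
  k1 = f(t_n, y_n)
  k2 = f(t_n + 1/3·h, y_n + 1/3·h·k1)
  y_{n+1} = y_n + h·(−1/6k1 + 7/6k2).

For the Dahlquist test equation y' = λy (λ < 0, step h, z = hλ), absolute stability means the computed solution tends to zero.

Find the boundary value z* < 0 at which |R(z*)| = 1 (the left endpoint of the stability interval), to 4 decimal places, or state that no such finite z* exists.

left endpoint -2.5714.

Set f=λy, z=hλ:
  k1=λy_n ⇒ h·k1=z·y_n;  k2=λ(1+1/3z)y_n ⇒ h·k2=z(1+1/3z)y_n
  y_{n+1}/y_n = 1 − 1/6z + 7/6z(1+1/3z) = 1 + z + 7/18z²
  so R(z) = 1 + z + 7/18z².

Solve |R(x)|<1 on ℝ⁻.
x=-1.43: |R|=0.3652
R=1: x+7/18x²=0 ⇒ x=−18/7=-2.5714; min R=1−1/(4·7/18)=0.3571>−1
Confirm numerically:
  x=-2.230: |R|=0.70391 <1
  x=-2.189: |R|=0.67445 <1
  x=-1.895: |R|=0.50151 <1
  x=-1.113: |R|=0.36874 <1
  x=-3.035: |R|=1.54714 >1
  x=-2.911: |R|=1.38441 >1
Interval (-2.5714, 0).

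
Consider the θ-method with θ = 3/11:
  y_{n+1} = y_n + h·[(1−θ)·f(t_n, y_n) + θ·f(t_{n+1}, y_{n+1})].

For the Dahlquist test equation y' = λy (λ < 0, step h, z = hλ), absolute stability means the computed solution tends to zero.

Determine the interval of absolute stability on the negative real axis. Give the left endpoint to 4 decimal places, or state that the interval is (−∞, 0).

On y'=λy, z=hλ:
  y_{n+1} = y_n + z·[8/11·y_n + 3/11·y_{n+1}] ⇒ (1 − 3/11z)y_{n+1} = (1 + 8/11z)y_n
  ⇒ R(z) = (1 + 8/11z)/(1 − 3/11z).

Boundary: |R(x)|=1, x<0.
x=-0.96: |R|=0.2392
R=−1: 1+8/11x = −1+3/11x ⇒ -5/11x=2 ⇒ x=2/(-5/11)=-4.4000
Confirm numerically:
  x=-2.678: |R|=0.54765 <1
  x=-2.595: |R|=0.51956 <1
  x=-1.773: |R|=0.19511 <1
  x=-4.841: |R|=1.08639 >1
  x=-4.819: |R|=1.08230 >1
  x=-4.502: |R|=1.02081 >1
Interval (-4.4000, 0).

z∈(-4.4000,0).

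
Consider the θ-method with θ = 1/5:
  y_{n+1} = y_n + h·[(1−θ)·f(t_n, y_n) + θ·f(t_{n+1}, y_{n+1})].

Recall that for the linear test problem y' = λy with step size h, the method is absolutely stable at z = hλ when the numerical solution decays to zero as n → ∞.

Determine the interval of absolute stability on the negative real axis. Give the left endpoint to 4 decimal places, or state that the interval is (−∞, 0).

(-3.3333, 0).

On y'=λy, z=hλ:
  y_{n+1} = y_n + z·[4/5·y_n + 1/5·y_{n+1}] ⇒ (1 − 1/5z)y_{n+1} = (1 + 4/5z)y_n
  R(z) = (1 + 4/5z)/(1 − 1/5z).

Solve |R(x)|<1 on ℝ⁻.
x=-1.47: |R|=0.1360
R=−1: 1+4/5x = −1+1/5x ⇒ -3/5x=2 ⇒ x=2/(-3/5)=-3.3333
Confirm numerically:
  x=-3.283: |R|=0.98177 <1
  x=-3.234: |R|=0.96381 <1
  x=-3.055: |R|=0.89634 <1
  x=-3.854: |R|=1.17642 >1
  x=-3.633: |R|=1.10414 >1
  x=-3.592: |R|=1.09032 >1
So |R|<1 on (-3.3333, 0).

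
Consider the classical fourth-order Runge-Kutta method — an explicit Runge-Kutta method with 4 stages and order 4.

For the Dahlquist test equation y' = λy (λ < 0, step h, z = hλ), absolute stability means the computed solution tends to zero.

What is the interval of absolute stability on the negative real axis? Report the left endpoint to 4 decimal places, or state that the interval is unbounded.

z∈(-2.7853,0).

With y'=λy (z=hλ):
  order 4, 4-stage ⇒ R(z)=1+z+z^2/2+z^3/6+z^4/24
  (e.g. R(-0.37)=0.69079, |R|=0.69079)

Solve |R(x)|<1 on ℝ⁻.
x=-0.37: |R|=0.6908
|R(-2.06)|=0.3552 |R(-0.98)|=0.3818 |R(-0.8)|=0.4517
Bisect:
  x_lo=-3.1508 |R|=1.7061  x_hi=-0.3438 |R|=0.7091
  mid=-1.74727 |R|=0.27851 →hi
  mid=-2.44902 |R|=0.60060 →hi
  mid=-2.79990 |R|=1.02224 →lo
  mid=-2.62446 |R|=0.78338 →hi
  mid=-2.71218 |R|=0.89524 →hi
  mid=-2.75604 |R|=0.95678 →hi
  mid=-2.77797 |R|=0.98901 →hi
  mid=-2.78893 |R|=1.00550 →lo
  mid=-2.78345 |R|=0.99722 →hi
  ...
  [-2.78533,-2.78516] ⇒ x*=-2.7853
Interval (-2.7853, 0).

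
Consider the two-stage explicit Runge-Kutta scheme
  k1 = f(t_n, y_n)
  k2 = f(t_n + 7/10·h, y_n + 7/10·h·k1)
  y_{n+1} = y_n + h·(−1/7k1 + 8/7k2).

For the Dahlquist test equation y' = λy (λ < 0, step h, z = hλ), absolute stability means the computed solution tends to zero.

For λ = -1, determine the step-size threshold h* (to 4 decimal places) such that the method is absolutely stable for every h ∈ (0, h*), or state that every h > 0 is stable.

(-1.2500,0); λ=-1 ⇒ h* = (5/4)/1 = 1.2500.

Set f=λy, z=hλ:
  k1=λy_n ⇒ h·k1=z·y_n;  k2=λ(1+7/10z)y_n ⇒ h·k2=z(1+7/10z)y_n
  y_{n+1}/y_n = 1 − 1/7z + 8/7z(1+7/10z) = 1 + z + 4/5z²
  so R(z) = 1 + z + 4/5z².

Need |R(x)|<1, x<0.
x=-1.64: |R|=1.5117
R=1: x+4/5x²=0 ⇒ x=−5/4=-1.2500; min R=1−1/(4·4/5)=0.6875>−1
Confirm numerically:
  x=-0.716: |R|=0.69412 <1
  x=-0.537: |R|=0.69370 <1
  x=-0.522: |R|=0.69599 <1
  x=-1.694: |R|=1.60171 >1
  x=-1.679: |R|=1.57623 >1
Stable set (-1.2500, 0).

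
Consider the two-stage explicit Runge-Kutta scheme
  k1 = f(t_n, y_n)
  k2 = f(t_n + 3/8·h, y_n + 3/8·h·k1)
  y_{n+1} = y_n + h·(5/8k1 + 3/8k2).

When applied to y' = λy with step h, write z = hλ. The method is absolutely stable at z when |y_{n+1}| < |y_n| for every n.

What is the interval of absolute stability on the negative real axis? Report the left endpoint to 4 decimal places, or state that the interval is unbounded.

(-7.1111, 0).

With y'=λy (z=hλ):
  k1=λy_n ⇒ h·k1=z·y_n;  k2=λ(1+3/8z)y_n ⇒ h·k2=z(1+3/8z)y_n
  y_{n+1}/y_n = 1 + 5/8z + 3/8z(1+3/8z) = 1 + z + 9/64z²
  ⇒ R(z) = 1 + z + 9/64z².

Boundary: |R(x)|=1, x<0.
x=-0.31: |R|=0.7035
R=1: x+9/64x²=0 ⇒ x=−64/9=-7.1111; min R=1−1/(4·9/64)=-0.7778>−1
Confirm numerically:
  x=-6.848: |R|=0.74662 <1
  x=-6.657: |R|=0.57489 <1
  x=-5.743: |R|=0.10490 <1
  x=-5.706: |R|=0.12747 <1
  x=-7.547: |R|=1.46261 >1
  x=-7.459: |R|=1.36491 >1
Stable set (-7.1111, 0).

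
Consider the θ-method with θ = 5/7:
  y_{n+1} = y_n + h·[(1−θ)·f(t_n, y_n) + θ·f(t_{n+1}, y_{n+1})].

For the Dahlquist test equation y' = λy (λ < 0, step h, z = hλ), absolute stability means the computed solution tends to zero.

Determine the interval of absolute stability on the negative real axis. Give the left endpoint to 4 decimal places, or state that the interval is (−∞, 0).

unbounded; (−∞, 0).

Set f=λy, z=hλ:
  y_{n+1} = y_n + z·[2/7·y_n + 5/7·y_{n+1}] ⇒ (1 − 5/7z)y_{n+1} = (1 + 2/7z)y_n
  so R(z) = (1 + 2/7z)/(1 − 5/7z).

Solve |R(x)|<1 on ℝ⁻.
x=-0.77: |R|=0.5032
x=-2: |R|=0.1765
x=-10: |R|=0.2281
x=-100: |R|=0.3807
θ=5/7≥1/2 ⇒ |1+2/7x|<|1−5/7x| ∀x<0 ⇒ interval (−∞,0).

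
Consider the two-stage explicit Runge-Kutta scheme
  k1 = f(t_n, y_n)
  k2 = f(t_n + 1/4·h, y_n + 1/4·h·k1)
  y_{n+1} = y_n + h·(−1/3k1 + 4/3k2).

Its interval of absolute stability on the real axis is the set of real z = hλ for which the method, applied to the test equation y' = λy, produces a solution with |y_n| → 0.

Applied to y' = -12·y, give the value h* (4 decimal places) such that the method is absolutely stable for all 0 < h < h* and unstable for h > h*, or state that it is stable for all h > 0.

(-3.0000,0); λ=-12 ⇒ h* = (3)/12 = 0.2500.

Set f=λy, z=hλ:
  k1=λy_n ⇒ h·k1=z·y_n;  k2=λ(1+1/4z)y_n ⇒ h·k2=z(1+1/4z)y_n
  y_{n+1}/y_n = 1 − 1/3z + 4/3z(1+1/4z) = 1 + z + 1/3z²
  R(z) = 1 + z + 1/3z².

Find x<0 with |R(x)|<1.
x=-0.39: |R|=0.6607
R=1: x+1/3x²=0 ⇒ x=−3=-3.0000; min R=1−1/(4·1/3)=0.2500>−1
Confirm numerically:
  x=-2.399: |R|=0.51940 <1
  x=-1.792: |R|=0.27842 <1
  x=-1.242: |R|=0.27219 <1
  x=-3.494: |R|=1.57535 >1
  x=-3.377: |R|=1.42438 >1
Stable set (-3.0000, 0).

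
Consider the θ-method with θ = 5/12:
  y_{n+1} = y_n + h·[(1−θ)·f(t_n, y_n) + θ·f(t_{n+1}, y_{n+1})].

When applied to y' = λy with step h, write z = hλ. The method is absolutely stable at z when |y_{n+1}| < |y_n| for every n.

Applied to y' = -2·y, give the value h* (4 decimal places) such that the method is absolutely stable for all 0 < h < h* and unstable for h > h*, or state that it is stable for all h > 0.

(-12.0000,0); λ=-2 ⇒ h* = (12)/2 = 6.0000.

On y'=λy, z=hλ:
  y_{n+1} = y_n + z·[7/12·y_n + 5/12·y_{n+1}] ⇒ (1 − 5/12z)y_{n+1} = (1 + 7/12z)y_n
  so R(z) = (1 + 7/12z)/(1 − 5/12z).

Need |R(x)|<1, x<0.
x=-1.61: |R|=0.0364
R=−1: 1+7/12x = −1+5/12x ⇒ -1/6x=2 ⇒ x=2/(-1/6)=-12.0000
Confirm numerically:
  x=-9.949: |R|=0.93357 <1
  x=-9.877: |R|=0.93083 <1
  x=-5.366: |R|=0.65831 <1
  x=-12.463: |R|=1.01246 >1
  x=-12.154: |R|=1.00423 >1
  x=-12.022: |R|=1.00061 >1
So |R|<1 on (-12.0000, 0).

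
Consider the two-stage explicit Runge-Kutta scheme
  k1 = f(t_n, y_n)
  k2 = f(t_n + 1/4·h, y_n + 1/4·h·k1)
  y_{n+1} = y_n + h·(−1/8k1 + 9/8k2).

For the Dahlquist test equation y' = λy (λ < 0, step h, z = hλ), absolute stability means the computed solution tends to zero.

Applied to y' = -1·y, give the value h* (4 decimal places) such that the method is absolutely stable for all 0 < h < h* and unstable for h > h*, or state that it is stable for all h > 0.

(-3.5556,0); λ=-1 ⇒ h* = (32/9)/1 = 3.5556.

Test eqn y'=λy, z=hλ:
  k1=λy_n ⇒ h·k1=z·y_n;  k2=λ(1+1/4z)y_n ⇒ h·k2=z(1+1/4z)y_n
  y_{n+1}/y_n = 1 − 1/8z + 9/8z(1+1/4z) = 1 + z + 9/32z²
  Hence R(z) = 1 + z + 9/32z².

Boundary: |R(x)|=1, x<0.
x=-1.4: |R|=0.1513
R=1: x+9/32x²=0 ⇒ x=−32/9=-3.5556; min R=1−1/(4·9/32)=0.1111>−1
Confirm numerically:
  x=-3.354: |R|=0.80987 <1
  x=-3.123: |R|=0.62007 <1
  x=-2.221: |R|=0.16636 <1
  x=-2.149: |R|=0.14987 <1
  x=-3.914: |R|=1.39458 >1
  x=-3.815: |R|=1.27838 >1
So |R|<1 on (-3.5556, 0).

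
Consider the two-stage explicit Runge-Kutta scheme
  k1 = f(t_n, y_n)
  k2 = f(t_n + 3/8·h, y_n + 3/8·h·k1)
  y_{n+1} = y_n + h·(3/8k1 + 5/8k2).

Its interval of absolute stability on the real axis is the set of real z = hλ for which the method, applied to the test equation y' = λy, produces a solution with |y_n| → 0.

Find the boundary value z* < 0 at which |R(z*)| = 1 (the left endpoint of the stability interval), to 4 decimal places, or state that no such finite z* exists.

On y'=λy, z=hλ:
  k1=λy_n ⇒ h·k1=z·y_n;  k2=λ(1+3/8z)y_n ⇒ h·k2=z(1+3/8z)y_n
  y_{n+1}/y_n = 1 + 3/8z + 5/8z(1+3/8z) = 1 + z + 15/64z²
  so R(z) = 1 + z + 15/64z².

Find x<0 with |R(x)|<1.
x=-1.65: |R|=0.0119
R=1: x+15/64x²=0 ⇒ x=−64/15=-4.2667; min R=1−1/(4·15/64)=-0.0667>−1
Confirm numerically:
  x=-3.406: |R|=0.31295 <1
  x=-2.200: |R|=0.06563 <1
  x=-1.981: |R|=0.06123 <1
  x=-4.771: |R|=1.56395 >1
  x=-4.740: |R|=1.52584 >1
  x=-4.419: |R|=1.15777 >1
Interval (-4.2667, 0).

z* = -4.2667.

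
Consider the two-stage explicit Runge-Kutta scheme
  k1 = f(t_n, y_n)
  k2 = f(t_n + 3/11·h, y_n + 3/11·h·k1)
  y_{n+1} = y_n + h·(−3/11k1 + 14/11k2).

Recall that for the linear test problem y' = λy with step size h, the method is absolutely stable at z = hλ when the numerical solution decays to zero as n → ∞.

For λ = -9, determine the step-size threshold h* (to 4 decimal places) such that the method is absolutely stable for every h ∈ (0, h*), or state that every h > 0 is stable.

(-2.8810,0); λ=-9 ⇒ h* = (121/42)/9 = 0.3201.

Set f=λy, z=hλ:
  k1=λy_n ⇒ h·k1=z·y_n;  k2=λ(1+3/11z)y_n ⇒ h·k2=z(1+3/11z)y_n
  y_{n+1}/y_n = 1 − 3/11z + 14/11z(1+3/11z) = 1 + z + 42/121z²
  ⇒ R(z) = 1 + z + 42/121z².

Need |R(x)|<1, x<0.
x=-0.77: |R|=0.4358
R=1: x+42/121x²=0 ⇒ x=−121/42=-2.8810; min R=1−1/(4·42/121)=0.2798>−1
Confirm numerically:
  x=-2.663: |R|=0.79854 <1
  x=-2.170: |R|=0.46449 <1
  x=-1.596: |R|=0.28816 <1
  x=-3.415: |R|=1.63305 >1
  x=-3.413: |R|=1.63030 >1
  x=-3.194: |R|=1.34706 >1
So |R|<1 on (-2.8810, 0).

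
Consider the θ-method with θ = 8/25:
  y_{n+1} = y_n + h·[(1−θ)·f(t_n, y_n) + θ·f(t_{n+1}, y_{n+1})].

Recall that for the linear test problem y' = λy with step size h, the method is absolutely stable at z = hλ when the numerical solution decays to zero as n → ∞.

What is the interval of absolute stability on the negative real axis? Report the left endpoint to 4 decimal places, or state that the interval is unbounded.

z∈(-5.5556,0).

Test eqn y'=λy, z=hλ:
  y_{n+1} = y_n + z·[17/25·y_n + 8/25·y_{n+1}] ⇒ (1 − 8/25z)y_{n+1} = (1 + 17/25z)y_n
  Hence R(z) = (1 + 17/25z)/(1 − 8/25z).

Find x<0 with |R(x)|<1.
x=-1.13: |R|=0.1701
R=−1: 1+17/25x = −1+8/25x ⇒ -9/25x=2 ⇒ x=2/(-9/25)=-5.5556
Confirm numerically:
  x=-3.899: |R|=0.73468 <1
  x=-3.211: |R|=0.58371 <1
  x=-2.911: |R|=0.50710 <1
  x=-2.343: |R|=0.33904 <1
  x=-5.810: |R|=1.03204 >1
  x=-5.781: |R|=1.02848 >1
  x=-5.691: |R|=1.01728 >1
So |R|<1 on (-5.5556, 0).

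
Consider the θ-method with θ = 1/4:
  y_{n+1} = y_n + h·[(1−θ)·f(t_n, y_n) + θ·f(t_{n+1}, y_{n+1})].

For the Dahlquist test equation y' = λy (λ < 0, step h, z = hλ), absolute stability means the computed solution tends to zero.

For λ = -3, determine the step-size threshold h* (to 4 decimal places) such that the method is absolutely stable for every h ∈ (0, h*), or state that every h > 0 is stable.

Set f=λy, z=hλ:
  y_{n+1} = y_n + z·[3/4·y_n + 1/4·y_{n+1}] ⇒ (1 − 1/4z)y_{n+1} = (1 + 3/4z)y_n
  ⇒ R(z) = (1 + 3/4z)/(1 − 1/4z).

Solve |R(x)|<1 on ℝ⁻.
x=-1.19: |R|=0.0829
R=−1: 1+3/4x = −1+1/4x ⇒ -1/2x=2 ⇒ x=2/(-1/2)=-4.0000
Confirm numerically:
  x=-2.753: |R|=0.63068 <1
  x=-2.225: |R|=0.42972 <1
  x=-2.143: |R|=0.39541 <1
  x=-4.402: |R|=1.09569 >1
  x=-4.322: |R|=1.07739 >1
  x=-4.201: |R|=1.04902 >1
Stable set (-4.0000, 0).

(-4.0000,0); λ=-3 ⇒ h* = (4)/3 = 1.3333.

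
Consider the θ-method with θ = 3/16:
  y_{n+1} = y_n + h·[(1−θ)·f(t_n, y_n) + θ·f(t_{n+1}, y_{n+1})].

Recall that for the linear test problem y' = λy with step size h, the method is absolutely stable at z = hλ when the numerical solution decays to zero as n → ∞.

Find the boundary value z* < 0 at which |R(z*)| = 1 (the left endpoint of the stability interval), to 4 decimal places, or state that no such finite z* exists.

z* = -3.2000.

Set f=λy, z=hλ:
  y_{n+1} = y_n + z·[13/16·y_n + 3/16·y_{n+1}] ⇒ (1 − 3/16z)y_{n+1} = (1 + 13/16z)y_n
  Hence R(z) = (1 + 13/16z)/(1 − 3/16z).

Boundary: |R(x)|=1, x<0.
x=-1.27: |R|=0.0257
R=−1: 1+13/16x = −1+3/16x ⇒ -5/8x=2 ⇒ x=2/(-5/8)=-3.2000
Confirm numerically:
  x=-2.652: |R|=0.77125 <1
  x=-2.273: |R|=0.59376 <1
  x=-1.892: |R|=0.39657 <1
  x=-1.326: |R|=0.06197 <1
  x=-3.710: |R|=1.18798 >1
  x=-3.662: |R|=1.17120 >1
So |R|<1 on (-3.2000, 0).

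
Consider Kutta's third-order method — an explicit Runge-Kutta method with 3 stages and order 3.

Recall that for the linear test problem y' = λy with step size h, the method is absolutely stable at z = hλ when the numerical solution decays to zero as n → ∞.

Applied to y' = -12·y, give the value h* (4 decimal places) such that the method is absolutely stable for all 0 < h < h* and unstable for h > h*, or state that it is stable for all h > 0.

(-2.5127,0); λ=-12 ⇒ h* = 0.2094.

Set f=λy, z=hλ:
  order 3, 3-stage ⇒ R(z)=1+z+z^2/2+z^3/6
  (e.g. R(-1.67)=-0.05179, |R|=0.05179)

Boundary: |R(x)|=1, x<0.
x=-1.67: |R|=0.0518
|R(-2.76)|=1.4553 |R(-2.01)|=0.3434 |R(-1.72)|=0.0889
Bisect:
  x_lo=-3.2814 |R|=2.7865  x_hi=-0.3483 |R|=0.7053
  mid=-1.81485 |R|=0.16427 →hi
  mid=-2.54814 |R|=1.05915 →lo
  mid=-2.18150 |R|=0.53230 →hi
  mid=-2.36482 |R|=0.77279 →hi
  mid=-2.45648 |R|=0.90985 →hi
  mid=-2.50231 |R|=0.98292 →hi
  mid=-2.52522 |R|=1.02063 →lo
  mid=-2.51377 |R|=1.00168 →lo
  ...
  [-2.51287,-2.51269] ⇒ x*=-2.5127
Stable set (-2.5127, 0).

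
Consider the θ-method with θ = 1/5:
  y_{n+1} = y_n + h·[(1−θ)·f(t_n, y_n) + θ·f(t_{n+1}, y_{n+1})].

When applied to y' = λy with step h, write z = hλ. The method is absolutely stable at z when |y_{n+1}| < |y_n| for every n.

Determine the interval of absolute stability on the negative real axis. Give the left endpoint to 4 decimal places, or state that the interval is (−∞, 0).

Test eqn y'=λy, z=hλ:
  y_{n+1} = y_n + z·[4/5·y_n + 1/5·y_{n+1}] ⇒ (1 − 1/5z)y_{n+1} = (1 + 4/5z)y_n
  Hence R(z) = (1 + 4/5z)/(1 − 1/5z).

Need |R(x)|<1, x<0.
x=-0.62: |R|=0.4484
R=−1: 1+4/5x = −1+1/5x ⇒ -3/5x=2 ⇒ x=2/(-3/5)=-3.3333
Confirm numerically:
  x=-2.512: |R|=0.67199 <1
  x=-2.004: |R|=0.43061 <1
  x=-1.684: |R|=0.25972 <1
  x=-3.877: |R|=1.18373 >1
  x=-3.413: |R|=1.02841 >1
Interval (-3.3333, 0).

(-3.3333, 0).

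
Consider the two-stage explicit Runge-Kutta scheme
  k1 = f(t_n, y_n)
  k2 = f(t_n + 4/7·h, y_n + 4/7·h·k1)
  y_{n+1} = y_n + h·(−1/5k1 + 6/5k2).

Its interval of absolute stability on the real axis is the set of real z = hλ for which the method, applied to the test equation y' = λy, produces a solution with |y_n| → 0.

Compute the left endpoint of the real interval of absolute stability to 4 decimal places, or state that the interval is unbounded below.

On y'=λy, z=hλ:
  k1=λy_n ⇒ h·k1=z·y_n;  k2=λ(1+4/7z)y_n ⇒ h·k2=z(1+4/7z)y_n
  y_{n+1}/y_n = 1 − 1/5z + 6/5z(1+4/7z) = 1 + z + 24/35z²
  R(z) = 1 + z + 24/35z².

Solve |R(x)|<1 on ℝ⁻.
x=-0.43: |R|=0.6968
R=1: x+24/35x²=0 ⇒ x=−35/24=-1.4583; min R=1−1/(4·24/35)=0.6354>−1
Confirm numerically:
  x=-1.241: |R|=0.81506 <1
  x=-1.053: |R|=0.70733 <1
  x=-1.036: |R|=0.69997 <1
  x=-0.828: |R|=0.64211 <1
  x=-1.850: |R|=1.49686 >1
  x=-1.735: |R|=1.32915 >1
Interval (-1.4583, 0).

z* = -1.4583.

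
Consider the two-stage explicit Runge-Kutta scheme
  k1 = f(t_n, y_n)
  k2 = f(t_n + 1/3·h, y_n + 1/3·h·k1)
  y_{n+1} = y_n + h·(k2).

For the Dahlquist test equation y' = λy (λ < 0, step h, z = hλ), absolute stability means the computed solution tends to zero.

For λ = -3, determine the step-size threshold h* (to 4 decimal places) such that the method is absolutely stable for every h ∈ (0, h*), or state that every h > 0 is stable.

(-3.0000,0); λ=-3 ⇒ h* = (3)/3 = 1.0000.

On y'=λy, z=hλ:
  k1=λy_n ⇒ h·k1=z·y_n;  k2=λ(1+1/3z)y_n ⇒ h·k2=z(1+1/3z)y_n
  y_{n+1}/y_n = 1 + z(1+1/3z) = 1 + z + 1/3z²
  Hence R(z) = 1 + z + 1/3z².

Solve |R(x)|<1 on ℝ⁻.
x=-1.34: |R|=0.2585
R=1: x+1/3x²=0 ⇒ x=−3=-3.0000; min R=1−1/(4·1/3)=0.2500>−1
Confirm numerically:
  x=-2.723: |R|=0.74858 <1
  x=-2.659: |R|=0.69776 <1
  x=-2.494: |R|=0.57935 <1
  x=-2.445: |R|=0.54767 <1
  x=-3.481: |R|=1.55812 >1
  x=-3.467: |R|=1.53970 >1
  x=-3.422: |R|=1.48136 >1
Stable set (-3.0000, 0).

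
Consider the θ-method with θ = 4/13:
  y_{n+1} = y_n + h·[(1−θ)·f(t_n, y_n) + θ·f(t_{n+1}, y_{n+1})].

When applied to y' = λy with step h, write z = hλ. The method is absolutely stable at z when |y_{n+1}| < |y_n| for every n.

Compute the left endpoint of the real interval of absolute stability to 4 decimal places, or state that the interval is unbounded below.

z* = -5.2000.

Set f=λy, z=hλ:
  y_{n+1} = y_n + z·[9/13·y_n + 4/13·y_{n+1}] ⇒ (1 − 4/13z)y_{n+1} = (1 + 9/13z)y_n
  R(z) = (1 + 9/13z)/(1 − 4/13z).

Solve |R(x)|<1 on ℝ⁻.
x=-1.42: |R|=0.0118
R=−1: 1+9/13x = −1+4/13x ⇒ -5/13x=2 ⇒ x=2/(-5/13)=-5.2000
Confirm numerically:
  x=-5.009: |R|=0.97109 <1
  x=-3.397: |R|=0.66094 <1
  x=-3.383: |R|=0.65758 <1
  x=-5.789: |R|=1.08145 >1
  x=-5.601: |R|=1.05663 >1
  x=-5.495: |R|=1.04217 >1
So |R|<1 on (-5.2000, 0).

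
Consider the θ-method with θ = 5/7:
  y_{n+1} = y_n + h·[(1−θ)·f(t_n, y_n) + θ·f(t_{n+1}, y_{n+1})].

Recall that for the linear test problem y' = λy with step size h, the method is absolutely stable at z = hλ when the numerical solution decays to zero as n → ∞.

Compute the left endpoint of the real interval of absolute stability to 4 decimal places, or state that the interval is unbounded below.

unbounded; (−∞, 0).

On y'=λy, z=hλ:
  y_{n+1} = y_n + z·[2/7·y_n + 5/7·y_{n+1}] ⇒ (1 − 5/7z)y_{n+1} = (1 + 2/7z)y_n
  ⇒ R(z) = (1 + 2/7z)/(1 − 5/7z).

Solve |R(x)|<1 on ℝ⁻.
x=-1.51: |R|=0.2735
x=-2: |R|=0.1765
x=-10: |R|=0.2281
x=-100: |R|=0.3807
θ=5/7≥1/2 ⇒ |1+2/7x|<|1−5/7x| ∀x<0 ⇒ unbounded interval.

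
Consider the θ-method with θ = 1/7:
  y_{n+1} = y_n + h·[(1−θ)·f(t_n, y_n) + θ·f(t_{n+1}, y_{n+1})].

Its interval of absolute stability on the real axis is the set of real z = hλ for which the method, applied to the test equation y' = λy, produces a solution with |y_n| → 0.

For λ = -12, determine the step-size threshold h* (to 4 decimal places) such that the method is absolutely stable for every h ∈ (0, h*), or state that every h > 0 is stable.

(-2.8000,0); λ=-12 ⇒ h* = (14/5)/12 = 0.2333.

On y'=λy, z=hλ:
  y_{n+1} = y_n + z·[6/7·y_n + 1/7·y_{n+1}] ⇒ (1 − 1/7z)y_{n+1} = (1 + 6/7z)y_n
  Hence R(z) = (1 + 6/7z)/(1 − 1/7z).

Solve |R(x)|<1 on ℝ⁻.
x=-1.24: |R|=0.0534
R=−1: 1+6/7x = −1+1/7x ⇒ -5/7x=2 ⇒ x=2/(-5/7)=-2.8000
Confirm numerically:
  x=-2.473: |R|=0.82740 <1
  x=-2.395: |R|=0.78446 <1
  x=-1.345: |R|=0.12822 <1
  x=-3.165: |R|=1.17954 >1
  x=-2.943: |R|=1.07191 >1
Interval (-2.8000, 0).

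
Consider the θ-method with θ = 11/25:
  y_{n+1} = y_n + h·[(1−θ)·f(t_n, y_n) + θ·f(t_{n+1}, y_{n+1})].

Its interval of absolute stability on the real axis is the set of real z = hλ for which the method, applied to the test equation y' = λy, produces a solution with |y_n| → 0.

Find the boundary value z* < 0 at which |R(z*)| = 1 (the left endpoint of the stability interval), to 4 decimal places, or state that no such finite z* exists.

Test eqn y'=λy, z=hλ:
  y_{n+1} = y_n + z·[14/25·y_n + 11/25·y_{n+1}] ⇒ (1 − 11/25z)y_{n+1} = (1 + 14/25z)y_n
  R(z) = (1 + 14/25z)/(1 − 11/25z).

Boundary: |R(x)|=1, x<0.
x=-0.74: |R|=0.4418
R=−1: 1+14/25x = −1+11/25x ⇒ -3/25x=2 ⇒ x=2/(-3/25)=-16.6667
Confirm numerically:
  x=-16.367: |R|=0.99562 <1
  x=-14.587: |R|=0.96636 <1
  x=-13.107: |R|=0.93688 <1
  x=-12.481: |R|=0.92263 <1
  x=-17.124: |R|=1.00643 >1
  x=-17.111: |R|=1.00625 >1
  x=-17.105: |R|=1.00617 >1
Interval (-16.6667, 0).

left endpoint -16.6667.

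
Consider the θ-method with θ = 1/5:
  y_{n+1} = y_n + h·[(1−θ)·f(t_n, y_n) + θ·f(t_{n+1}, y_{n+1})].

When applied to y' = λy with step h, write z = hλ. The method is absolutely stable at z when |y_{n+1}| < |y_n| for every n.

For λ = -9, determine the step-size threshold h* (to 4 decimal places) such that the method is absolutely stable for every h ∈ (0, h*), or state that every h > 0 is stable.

On y'=λy, z=hλ:
  y_{n+1} = y_n + z·[4/5·y_n + 1/5·y_{n+1}] ⇒ (1 − 1/5z)y_{n+1} = (1 + 4/5z)y_n
  Hence R(z) = (1 + 4/5z)/(1 − 1/5z).

Boundary: |R(x)|=1, x<0.
x=-1.05: |R|=0.1322
R=−1: 1+4/5x = −1+1/5x ⇒ -3/5x=2 ⇒ x=2/(-3/5)=-3.3333
Confirm numerically:
  x=-3.244: |R|=0.96749 <1
  x=-3.005: |R|=0.87695 <1
  x=-2.943: |R|=0.85257 <1
  x=-1.375: |R|=0.07843 <1
  x=-3.736: |R|=1.13828 >1
  x=-3.462: |R|=1.04562 >1
So |R|<1 on (-3.3333, 0).

(-3.3333,0); λ=-9 ⇒ h* = (10/3)/9 = 0.3704.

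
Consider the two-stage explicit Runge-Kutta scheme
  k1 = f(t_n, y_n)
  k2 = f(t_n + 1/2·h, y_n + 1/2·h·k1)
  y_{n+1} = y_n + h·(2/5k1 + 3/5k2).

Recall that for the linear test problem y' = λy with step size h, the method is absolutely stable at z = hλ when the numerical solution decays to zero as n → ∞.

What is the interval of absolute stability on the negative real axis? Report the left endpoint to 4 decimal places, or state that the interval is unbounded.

z∈(-3.3333,0).

Set f=λy, z=hλ:
  k1=λy_n ⇒ h·k1=z·y_n;  k2=λ(1+1/2z)y_n ⇒ h·k2=z(1+1/2z)y_n
  y_{n+1}/y_n = 1 + 2/5z + 3/5z(1+1/2z) = 1 + z + 3/10z²
  ⇒ R(z) = 1 + z + 3/10z².

Boundary: |R(x)|=1, x<0.
x=-0.65: |R|=0.4768
R=1: x+3/10x²=0 ⇒ x=−10/3=-3.3333; min R=1−1/(4·3/10)=0.1667>−1
Confirm numerically:
  x=-2.245: |R|=0.26701 <1
  x=-1.965: |R|=0.19337 <1
  x=-1.783: |R|=0.17073 <1
  x=-3.907: |R|=1.67239 >1
  x=-3.493: |R|=1.16731 >1
So |R|<1 on (-3.3333, 0).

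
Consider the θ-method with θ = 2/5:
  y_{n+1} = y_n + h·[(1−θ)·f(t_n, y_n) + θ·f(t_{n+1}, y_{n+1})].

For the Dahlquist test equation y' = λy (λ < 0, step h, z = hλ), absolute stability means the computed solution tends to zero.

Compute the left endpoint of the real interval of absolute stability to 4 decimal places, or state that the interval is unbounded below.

left endpoint -10.0000.

Set f=λy, z=hλ:
  y_{n+1} = y_n + z·[3/5·y_n + 2/5·y_{n+1}] ⇒ (1 − 2/5z)y_{n+1} = (1 + 3/5z)y_n
  R(z) = (1 + 3/5z)/(1 − 2/5z).

Boundary: |R(x)|=1, x<0.
x=-0.53: |R|=0.5627
R=−1: 1+3/5x = −1+2/5x ⇒ -1/5x=2 ⇒ x=2/(-1/5)=-10.0000
Confirm numerically:
  x=-9.374: |R|=0.97364 <1
  x=-9.216: |R|=0.96654 <1
  x=-8.352: |R|=0.92407 <1
  x=-10.451: |R|=1.01741 >1
  x=-10.393: |R|=1.01524 >1
So |R|<1 on (-10.0000, 0).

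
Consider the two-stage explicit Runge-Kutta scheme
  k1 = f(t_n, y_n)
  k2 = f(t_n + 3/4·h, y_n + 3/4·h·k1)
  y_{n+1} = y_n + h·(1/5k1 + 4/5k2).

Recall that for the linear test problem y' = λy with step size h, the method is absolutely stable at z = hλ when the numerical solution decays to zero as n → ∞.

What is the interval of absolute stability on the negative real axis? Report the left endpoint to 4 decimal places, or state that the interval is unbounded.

(-1.6667, 0).

Set f=λy, z=hλ:
  k1=λy_n ⇒ h·k1=z·y_n;  k2=λ(1+3/4z)y_n ⇒ h·k2=z(1+3/4z)y_n
  y_{n+1}/y_n = 1 + 1/5z + 4/5z(1+3/4z) = 1 + z + 3/5z²
  Hence R(z) = 1 + z + 3/5z².

Need |R(x)|<1, x<0.
x=-0.83: |R|=0.5833
R=1: x+3/5x²=0 ⇒ x=−5/3=-1.6667; min R=1−1/(4·3/5)=0.5833>−1
Confirm numerically:
  x=-1.630: |R|=0.96414 <1
  x=-1.434: |R|=0.79981 <1
  x=-1.425: |R|=0.79337 <1
  x=-0.948: |R|=0.59122 <1
  x=-1.983: |R|=1.37637 >1
  x=-1.832: |R|=1.18173 >1
  x=-1.737: |R|=1.07330 >1
Interval (-1.6667, 0).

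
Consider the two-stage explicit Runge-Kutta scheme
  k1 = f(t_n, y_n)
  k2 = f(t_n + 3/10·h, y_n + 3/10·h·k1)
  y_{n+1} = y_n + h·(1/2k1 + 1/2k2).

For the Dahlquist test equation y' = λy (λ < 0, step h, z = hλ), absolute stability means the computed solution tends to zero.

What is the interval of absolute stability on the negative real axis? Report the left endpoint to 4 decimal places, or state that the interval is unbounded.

With y'=λy (z=hλ):
  k1=λy_n ⇒ h·k1=z·y_n;  k2=λ(1+3/10z)y_n ⇒ h·k2=z(1+3/10z)y_n
  y_{n+1}/y_n = 1 + 1/2z + 1/2z(1+3/10z) = 1 + z + 3/20z²
  so R(z) = 1 + z + 3/20z².

Boundary: |R(x)|=1, x<0.
x=-1.66: |R|=0.2467
R=1: x+3/20x²=0 ⇒ x=−20/3=-6.6667; min R=1−1/(4·3/20)=-0.6667>−1
Confirm numerically:
  x=-6.365: |R|=0.71198 <1
  x=-3.835: |R|=0.62892 <1
  x=-3.517: |R|=0.66161 <1
  x=-3.485: |R|=0.66322 <1
  x=-6.969: |R|=1.31604 >1
  x=-6.876: |R|=1.21591 >1
  x=-6.815: |R|=1.15163 >1
So |R|<1 on (-6.6667, 0).

(-6.6667, 0).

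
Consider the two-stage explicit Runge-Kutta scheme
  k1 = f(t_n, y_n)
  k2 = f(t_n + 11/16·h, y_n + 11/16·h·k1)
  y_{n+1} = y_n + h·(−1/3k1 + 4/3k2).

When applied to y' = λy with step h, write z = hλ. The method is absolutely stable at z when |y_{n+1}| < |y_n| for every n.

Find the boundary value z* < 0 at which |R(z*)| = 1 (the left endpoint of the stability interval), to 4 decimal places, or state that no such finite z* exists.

left endpoint -1.0909.

With y'=λy (z=hλ):
  k1=λy_n ⇒ h·k1=z·y_n;  k2=λ(1+11/16z)y_n ⇒ h·k2=z(1+11/16z)y_n
  y_{n+1}/y_n = 1 − 1/3z + 4/3z(1+11/16z) = 1 + z + 11/12z²
  so R(z) = 1 + z + 11/12z².

Find x<0 with |R(x)|<1.
x=-0.73: |R|=0.7585
R=1: x+11/12x²=0 ⇒ x=−12/11=-1.0909; min R=1−1/(4·11/12)=0.7273>−1
Confirm numerically:
  x=-1.067: |R|=0.97661 <1
  x=-0.916: |R|=0.85313 <1
  x=-0.835: |R|=0.80412 <1
  x=-1.400: |R|=1.39667 >1
  x=-1.390: |R|=1.38109 >1
  x=-1.205: |R|=1.12602 >1
Stable set (-1.0909, 0).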